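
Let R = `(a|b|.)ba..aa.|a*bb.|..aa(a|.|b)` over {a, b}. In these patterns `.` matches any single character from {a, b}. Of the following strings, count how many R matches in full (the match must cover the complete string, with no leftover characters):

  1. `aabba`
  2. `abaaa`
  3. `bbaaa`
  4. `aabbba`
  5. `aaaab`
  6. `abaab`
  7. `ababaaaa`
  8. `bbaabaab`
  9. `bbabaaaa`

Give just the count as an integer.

8

1 → match
2 → match
3 → match
4 → no match
5 → match
6 → match
7 → match
8 → match
9 → match
Total matched: 8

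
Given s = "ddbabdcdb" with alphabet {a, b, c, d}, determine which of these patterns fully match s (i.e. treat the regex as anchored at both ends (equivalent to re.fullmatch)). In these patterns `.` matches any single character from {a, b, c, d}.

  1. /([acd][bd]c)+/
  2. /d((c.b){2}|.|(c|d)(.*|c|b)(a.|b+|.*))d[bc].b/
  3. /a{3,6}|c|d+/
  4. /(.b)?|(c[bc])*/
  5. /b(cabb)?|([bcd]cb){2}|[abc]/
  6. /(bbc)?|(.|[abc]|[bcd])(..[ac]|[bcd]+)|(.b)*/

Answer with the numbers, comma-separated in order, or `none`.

1 → no match — must end with "c"
2 → match
3 → no match
4 → no match
5 → no match
6 → no match

2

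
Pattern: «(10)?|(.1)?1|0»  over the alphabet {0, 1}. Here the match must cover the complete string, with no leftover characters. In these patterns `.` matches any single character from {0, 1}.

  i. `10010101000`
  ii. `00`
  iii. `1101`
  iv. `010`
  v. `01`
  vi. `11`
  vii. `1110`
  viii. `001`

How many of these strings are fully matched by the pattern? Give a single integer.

i. `10010101000` → no match
ii. `00` → no match
iii. `1101` → no match
iv. `010` → no match
v. `01` → no match
vi. `11` → no match
vii. `1110` → no match
viii. `001` → no match
Total matched: 0

0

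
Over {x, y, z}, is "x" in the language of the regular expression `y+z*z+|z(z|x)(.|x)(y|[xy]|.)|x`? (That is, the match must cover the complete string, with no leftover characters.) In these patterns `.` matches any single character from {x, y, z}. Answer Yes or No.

Yes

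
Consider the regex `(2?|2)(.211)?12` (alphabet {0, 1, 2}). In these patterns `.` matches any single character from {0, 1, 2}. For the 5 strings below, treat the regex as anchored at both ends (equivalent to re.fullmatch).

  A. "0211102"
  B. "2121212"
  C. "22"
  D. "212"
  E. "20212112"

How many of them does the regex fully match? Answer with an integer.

A → no match — must end with "12"
B → no match
C → no match — must end with "12"
D → match
E → no match
Total matched: 1

1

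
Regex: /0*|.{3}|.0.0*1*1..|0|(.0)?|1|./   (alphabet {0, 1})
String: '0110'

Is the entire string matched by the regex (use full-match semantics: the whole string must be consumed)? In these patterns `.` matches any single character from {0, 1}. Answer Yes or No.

No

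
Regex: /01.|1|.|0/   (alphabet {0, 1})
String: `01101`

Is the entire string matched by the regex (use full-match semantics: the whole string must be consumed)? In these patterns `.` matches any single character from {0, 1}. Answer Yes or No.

No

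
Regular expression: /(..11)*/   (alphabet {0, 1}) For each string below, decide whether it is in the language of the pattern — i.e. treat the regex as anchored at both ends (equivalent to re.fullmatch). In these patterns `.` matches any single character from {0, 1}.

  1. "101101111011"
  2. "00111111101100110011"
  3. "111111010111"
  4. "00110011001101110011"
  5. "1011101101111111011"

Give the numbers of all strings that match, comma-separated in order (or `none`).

1, 2, 4

1 → match
2 → match
3 → no match
4 → match
5 → no match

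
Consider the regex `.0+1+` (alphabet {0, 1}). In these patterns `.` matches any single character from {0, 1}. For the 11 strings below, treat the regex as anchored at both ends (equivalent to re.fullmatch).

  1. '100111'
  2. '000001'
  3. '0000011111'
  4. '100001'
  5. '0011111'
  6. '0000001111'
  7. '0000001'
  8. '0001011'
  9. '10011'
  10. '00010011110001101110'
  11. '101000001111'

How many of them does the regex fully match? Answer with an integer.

8

1 → match
2 → match
3 → match
4 → match
5 → match
6 → match
7 → match
8 → no match
9 → match
10 → no match — must end with '1'
11 → no match
Total matched: 8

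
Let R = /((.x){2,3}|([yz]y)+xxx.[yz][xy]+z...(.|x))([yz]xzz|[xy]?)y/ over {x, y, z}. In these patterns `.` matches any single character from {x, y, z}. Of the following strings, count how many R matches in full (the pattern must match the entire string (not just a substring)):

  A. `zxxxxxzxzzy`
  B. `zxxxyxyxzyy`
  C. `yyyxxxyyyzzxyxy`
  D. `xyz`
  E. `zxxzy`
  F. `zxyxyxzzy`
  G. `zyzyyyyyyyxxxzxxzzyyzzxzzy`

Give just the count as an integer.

A. `zxxxxxzxzzy` → match
B. `zxxxyxyxzyy` → no match
C → no match
D. `xyz` → no match — must end with `y`
E. `zxxzy` → no match
F. `zxyxyxzzy` → match
G → no match
Total matched: 2

2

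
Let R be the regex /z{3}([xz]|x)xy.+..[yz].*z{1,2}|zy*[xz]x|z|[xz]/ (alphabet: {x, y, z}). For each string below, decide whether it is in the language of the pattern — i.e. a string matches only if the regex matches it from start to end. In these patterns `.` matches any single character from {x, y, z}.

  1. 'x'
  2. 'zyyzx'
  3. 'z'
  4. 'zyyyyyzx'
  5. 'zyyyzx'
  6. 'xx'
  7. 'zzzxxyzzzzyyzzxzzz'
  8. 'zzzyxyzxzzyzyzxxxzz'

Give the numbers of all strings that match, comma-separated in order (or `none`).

1, 2, 3, 4, 5, 7

1 → match
2 → match
3 → match
4 → match
5 → match
6 → no match
7 → match
8 → no match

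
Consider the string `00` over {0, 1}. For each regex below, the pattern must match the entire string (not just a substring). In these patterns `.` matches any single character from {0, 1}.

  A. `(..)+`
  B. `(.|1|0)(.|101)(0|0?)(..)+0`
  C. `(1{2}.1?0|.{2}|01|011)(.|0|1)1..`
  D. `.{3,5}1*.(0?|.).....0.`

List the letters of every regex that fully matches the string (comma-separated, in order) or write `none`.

A → match
B → no match
C → no match
D → no match

A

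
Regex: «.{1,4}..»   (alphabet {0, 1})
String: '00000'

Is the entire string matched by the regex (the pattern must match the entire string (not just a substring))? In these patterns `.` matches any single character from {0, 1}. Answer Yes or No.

Yes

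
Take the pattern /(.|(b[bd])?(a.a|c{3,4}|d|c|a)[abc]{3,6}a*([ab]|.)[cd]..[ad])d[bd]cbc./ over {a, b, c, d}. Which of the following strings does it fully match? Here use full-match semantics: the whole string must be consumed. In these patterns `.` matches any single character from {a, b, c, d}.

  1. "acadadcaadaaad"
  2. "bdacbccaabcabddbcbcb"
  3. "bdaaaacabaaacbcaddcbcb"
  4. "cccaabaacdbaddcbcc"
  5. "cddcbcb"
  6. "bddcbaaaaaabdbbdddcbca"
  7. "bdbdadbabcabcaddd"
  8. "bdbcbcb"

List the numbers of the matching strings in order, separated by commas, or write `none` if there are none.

2, 3, 4, 5, 6, 8

1 → no match
2 → match
3 → match
4 → match
5 → match
6 → match
7 → no match
8 → match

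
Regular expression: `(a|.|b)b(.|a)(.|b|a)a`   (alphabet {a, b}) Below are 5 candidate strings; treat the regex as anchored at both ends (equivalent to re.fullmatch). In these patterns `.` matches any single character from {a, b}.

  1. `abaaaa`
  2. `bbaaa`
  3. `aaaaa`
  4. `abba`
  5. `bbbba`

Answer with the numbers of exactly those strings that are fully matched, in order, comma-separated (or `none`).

2, 5

1 → no match
2 → match
3 → no match
4 → no match
5 → match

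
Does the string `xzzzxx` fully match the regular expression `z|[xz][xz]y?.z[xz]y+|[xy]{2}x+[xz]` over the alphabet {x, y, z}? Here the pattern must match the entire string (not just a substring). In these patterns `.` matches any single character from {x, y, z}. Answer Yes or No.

No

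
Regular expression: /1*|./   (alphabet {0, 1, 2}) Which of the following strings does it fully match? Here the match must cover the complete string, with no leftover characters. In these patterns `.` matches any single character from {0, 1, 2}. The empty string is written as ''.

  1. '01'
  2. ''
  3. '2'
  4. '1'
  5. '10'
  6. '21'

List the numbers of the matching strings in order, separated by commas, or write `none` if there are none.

1 → no match
2 → match
3 → match
4 → match
5 → no match
6 → no match

2, 3, 4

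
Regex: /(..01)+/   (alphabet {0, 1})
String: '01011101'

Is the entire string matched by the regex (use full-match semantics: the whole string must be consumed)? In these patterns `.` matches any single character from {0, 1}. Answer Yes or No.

Yes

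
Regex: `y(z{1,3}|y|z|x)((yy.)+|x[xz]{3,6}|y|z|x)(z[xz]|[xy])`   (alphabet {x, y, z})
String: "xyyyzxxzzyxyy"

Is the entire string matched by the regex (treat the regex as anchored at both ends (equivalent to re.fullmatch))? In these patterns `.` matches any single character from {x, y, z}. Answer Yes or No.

No

Every match must start with "y", but "xyyyzxxzzyxyy" does not.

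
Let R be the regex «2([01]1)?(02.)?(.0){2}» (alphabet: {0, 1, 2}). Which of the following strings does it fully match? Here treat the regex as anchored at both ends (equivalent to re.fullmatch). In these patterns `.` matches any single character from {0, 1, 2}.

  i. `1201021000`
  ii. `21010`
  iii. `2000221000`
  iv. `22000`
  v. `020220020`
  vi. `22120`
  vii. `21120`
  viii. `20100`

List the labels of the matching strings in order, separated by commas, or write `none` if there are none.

ii, iv

i → no match — must start with `2`
ii → match
iii → no match
iv → match
v → no match — must start with `2`
vi → no match
vii → no match
viii → no match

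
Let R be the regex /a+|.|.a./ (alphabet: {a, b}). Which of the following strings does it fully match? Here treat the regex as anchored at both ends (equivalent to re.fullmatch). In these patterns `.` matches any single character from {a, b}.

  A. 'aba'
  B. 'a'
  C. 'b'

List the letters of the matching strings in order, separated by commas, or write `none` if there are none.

B, C

A → no match
B → match
C → match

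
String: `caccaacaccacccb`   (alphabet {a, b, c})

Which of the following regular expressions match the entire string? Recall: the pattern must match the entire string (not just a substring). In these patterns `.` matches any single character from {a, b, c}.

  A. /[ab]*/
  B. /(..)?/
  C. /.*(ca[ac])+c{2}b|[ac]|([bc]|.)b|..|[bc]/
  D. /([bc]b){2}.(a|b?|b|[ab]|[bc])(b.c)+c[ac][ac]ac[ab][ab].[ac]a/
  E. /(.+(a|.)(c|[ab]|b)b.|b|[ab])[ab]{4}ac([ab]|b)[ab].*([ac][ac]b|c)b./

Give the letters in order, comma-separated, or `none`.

C

A → no match
B → no match
C → match
D → no match — must end with `a`
E → no match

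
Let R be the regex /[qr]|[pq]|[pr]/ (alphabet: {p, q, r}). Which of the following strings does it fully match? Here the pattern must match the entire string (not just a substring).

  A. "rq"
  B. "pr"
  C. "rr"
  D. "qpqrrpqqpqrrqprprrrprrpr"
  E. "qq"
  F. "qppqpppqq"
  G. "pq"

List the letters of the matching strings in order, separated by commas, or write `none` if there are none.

none

A. "rq" → no match
B. "pr" → no match
C. "rr" → no match
D → no match
E. "qq" → no match
F. "qppqpppqq" → no match
G. "pq" → no match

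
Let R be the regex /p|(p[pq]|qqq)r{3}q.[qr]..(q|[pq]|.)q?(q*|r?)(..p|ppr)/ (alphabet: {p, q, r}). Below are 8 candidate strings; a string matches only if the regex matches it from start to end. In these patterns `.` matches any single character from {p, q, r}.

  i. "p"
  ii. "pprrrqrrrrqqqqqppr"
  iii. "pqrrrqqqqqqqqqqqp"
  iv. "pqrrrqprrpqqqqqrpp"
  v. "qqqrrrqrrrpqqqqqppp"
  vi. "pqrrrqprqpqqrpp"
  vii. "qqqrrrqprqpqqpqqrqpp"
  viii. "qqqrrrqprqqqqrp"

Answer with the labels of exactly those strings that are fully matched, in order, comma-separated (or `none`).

i, ii, iii, iv, v, vi, viii

i → match
ii → match
iii → match
iv → match
v → match
vi → match
vii → no match
viii → match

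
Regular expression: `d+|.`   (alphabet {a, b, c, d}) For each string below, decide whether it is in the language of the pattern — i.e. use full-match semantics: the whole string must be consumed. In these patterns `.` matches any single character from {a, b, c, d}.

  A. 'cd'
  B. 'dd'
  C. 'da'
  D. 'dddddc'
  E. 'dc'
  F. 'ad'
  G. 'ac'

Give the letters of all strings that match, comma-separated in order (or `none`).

A. 'cd' → no match
B. 'dd' → match
C. 'da' → no match
D. 'dddddc' → no match
E. 'dc' → no match
F. 'ad' → no match
G. 'ac' → no match

B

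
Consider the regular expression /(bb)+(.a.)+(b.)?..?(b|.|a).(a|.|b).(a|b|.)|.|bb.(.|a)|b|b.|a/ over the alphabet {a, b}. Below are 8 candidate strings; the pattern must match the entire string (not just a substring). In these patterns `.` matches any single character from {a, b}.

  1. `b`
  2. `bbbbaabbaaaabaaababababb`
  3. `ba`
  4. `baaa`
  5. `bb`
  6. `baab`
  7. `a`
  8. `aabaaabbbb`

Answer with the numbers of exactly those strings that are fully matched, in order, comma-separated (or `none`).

1, 2, 3, 5, 7

1 → match
2 → match
3 → match
4 → no match
5 → match
6 → no match
7 → match
8 → no match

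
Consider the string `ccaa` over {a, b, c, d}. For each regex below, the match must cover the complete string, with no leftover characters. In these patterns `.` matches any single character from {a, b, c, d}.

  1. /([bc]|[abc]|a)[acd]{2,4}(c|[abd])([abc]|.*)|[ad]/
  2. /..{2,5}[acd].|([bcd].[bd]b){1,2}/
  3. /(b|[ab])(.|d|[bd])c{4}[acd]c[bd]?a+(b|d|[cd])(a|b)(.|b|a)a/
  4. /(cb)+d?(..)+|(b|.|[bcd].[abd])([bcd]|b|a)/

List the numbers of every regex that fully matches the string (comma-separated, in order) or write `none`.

1, 4

1 → match
2 → no match
3 → no match
4 → match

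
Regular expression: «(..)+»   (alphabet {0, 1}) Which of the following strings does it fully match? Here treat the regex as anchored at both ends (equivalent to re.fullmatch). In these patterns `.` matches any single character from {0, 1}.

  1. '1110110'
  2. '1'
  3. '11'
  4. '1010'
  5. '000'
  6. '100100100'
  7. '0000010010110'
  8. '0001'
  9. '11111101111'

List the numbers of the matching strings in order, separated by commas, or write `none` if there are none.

3, 4, 8

1. '1110110' → no match
2. '1' → no match
3. '11' → match
4. '1010' → match
5. '000' → no match
6. '100100100' → no match
7 → no match
8. '0001' → match
9. '11111101111' → no match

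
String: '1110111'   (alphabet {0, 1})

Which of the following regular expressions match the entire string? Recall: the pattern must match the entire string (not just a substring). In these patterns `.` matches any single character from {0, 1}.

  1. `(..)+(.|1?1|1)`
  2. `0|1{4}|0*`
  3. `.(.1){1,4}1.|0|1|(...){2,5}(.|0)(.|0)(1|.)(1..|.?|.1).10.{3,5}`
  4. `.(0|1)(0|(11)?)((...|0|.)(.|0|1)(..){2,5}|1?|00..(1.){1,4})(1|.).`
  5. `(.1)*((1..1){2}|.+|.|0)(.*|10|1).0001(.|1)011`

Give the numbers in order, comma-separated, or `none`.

1, 3

1 → match
2 → no match
3 → match
4 → no match
5 → no match — must end with '011'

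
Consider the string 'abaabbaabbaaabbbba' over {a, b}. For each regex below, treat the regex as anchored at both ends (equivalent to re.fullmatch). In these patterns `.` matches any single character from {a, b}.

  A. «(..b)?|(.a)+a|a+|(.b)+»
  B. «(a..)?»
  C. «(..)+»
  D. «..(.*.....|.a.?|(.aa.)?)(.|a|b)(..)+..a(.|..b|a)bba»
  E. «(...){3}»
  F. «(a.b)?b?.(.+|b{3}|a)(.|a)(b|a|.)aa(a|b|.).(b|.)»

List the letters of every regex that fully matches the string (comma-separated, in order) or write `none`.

C, D

A → no match
B → no match
C → match
D → match
E → no match
F → no match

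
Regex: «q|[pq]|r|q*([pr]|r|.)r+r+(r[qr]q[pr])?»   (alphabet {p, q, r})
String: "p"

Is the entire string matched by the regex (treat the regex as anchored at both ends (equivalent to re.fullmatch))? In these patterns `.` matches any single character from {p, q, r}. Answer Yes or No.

Yes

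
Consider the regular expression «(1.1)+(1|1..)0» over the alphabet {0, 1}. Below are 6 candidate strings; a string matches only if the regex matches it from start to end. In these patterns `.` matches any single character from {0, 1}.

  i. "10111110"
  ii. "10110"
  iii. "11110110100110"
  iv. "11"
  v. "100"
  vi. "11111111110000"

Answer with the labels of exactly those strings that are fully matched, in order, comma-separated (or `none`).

i, ii

i → match
ii → match
iii → no match
iv → no match — must end with "0"
v → no match
vi → no match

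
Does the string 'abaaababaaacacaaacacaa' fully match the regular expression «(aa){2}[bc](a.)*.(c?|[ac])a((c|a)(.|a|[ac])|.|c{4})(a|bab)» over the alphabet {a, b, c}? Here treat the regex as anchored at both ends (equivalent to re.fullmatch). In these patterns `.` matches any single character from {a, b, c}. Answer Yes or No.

No

Every match must start with 'aa', but 'abaaababaaacacaaacacaa' does not.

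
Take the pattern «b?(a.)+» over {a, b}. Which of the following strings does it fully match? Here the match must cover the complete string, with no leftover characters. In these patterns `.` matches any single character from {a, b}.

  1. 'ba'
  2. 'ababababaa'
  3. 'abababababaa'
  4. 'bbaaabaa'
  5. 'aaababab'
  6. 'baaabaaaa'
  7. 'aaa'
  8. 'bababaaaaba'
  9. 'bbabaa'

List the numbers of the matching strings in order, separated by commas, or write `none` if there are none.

1 → no match
2 → match
3 → match
4 → no match
5 → match
6 → match
7 → no match
8 → no match
9 → no match

2, 3, 5, 6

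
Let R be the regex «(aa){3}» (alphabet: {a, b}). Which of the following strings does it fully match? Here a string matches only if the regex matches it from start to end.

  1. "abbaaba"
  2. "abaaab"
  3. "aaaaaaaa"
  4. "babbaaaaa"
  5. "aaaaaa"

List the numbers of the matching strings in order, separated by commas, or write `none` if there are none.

5

1. "abbaaba" → no match — must start with "aa"
2. "abaaab" → no match — must start with "aa"
3. "aaaaaaaa" → no match
4. "babbaaaaa" → no match — must start with "aa"
5. "aaaaaa" → match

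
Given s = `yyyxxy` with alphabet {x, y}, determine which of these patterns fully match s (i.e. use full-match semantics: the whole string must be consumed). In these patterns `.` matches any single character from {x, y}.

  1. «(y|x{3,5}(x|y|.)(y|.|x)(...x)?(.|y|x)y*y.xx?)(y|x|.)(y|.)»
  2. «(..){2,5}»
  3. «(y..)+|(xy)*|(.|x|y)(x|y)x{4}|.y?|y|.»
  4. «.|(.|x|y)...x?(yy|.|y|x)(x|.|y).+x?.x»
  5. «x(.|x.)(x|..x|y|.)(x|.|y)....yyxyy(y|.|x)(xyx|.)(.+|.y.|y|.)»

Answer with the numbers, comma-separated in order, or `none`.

1 → no match
2 → match
3 → no match
4 → no match
5 → no match — must start with `x`

2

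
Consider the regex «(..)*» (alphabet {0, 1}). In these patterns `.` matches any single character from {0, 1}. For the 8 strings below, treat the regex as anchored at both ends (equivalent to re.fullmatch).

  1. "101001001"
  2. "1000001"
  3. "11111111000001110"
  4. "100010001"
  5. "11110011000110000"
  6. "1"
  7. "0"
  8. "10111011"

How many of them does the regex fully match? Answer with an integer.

1

1 → no match
2 → no match
3 → no match
4 → no match
5 → no match
6 → no match
7 → no match
8 → match
Total matched: 1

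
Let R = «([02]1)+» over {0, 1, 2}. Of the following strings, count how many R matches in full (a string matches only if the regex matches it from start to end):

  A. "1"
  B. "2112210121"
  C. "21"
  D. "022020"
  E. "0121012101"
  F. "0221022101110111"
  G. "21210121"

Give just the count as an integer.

A → no match
B → no match
C → match
D → no match — must end with "1"
E → match
F → no match
G → match
Total matched: 3

3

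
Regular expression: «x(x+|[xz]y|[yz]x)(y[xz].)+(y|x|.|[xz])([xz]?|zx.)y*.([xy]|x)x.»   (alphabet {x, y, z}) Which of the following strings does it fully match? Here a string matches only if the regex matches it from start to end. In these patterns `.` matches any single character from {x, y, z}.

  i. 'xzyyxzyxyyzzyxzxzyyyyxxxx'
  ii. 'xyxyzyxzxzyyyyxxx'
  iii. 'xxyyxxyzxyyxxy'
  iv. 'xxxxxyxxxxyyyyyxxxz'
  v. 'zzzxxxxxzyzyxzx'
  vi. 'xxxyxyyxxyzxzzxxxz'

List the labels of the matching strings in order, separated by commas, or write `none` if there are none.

i, ii, iii, iv, vi

i → match
ii → match
iii → match
iv → match
v → no match — must start with 'x'
vi → match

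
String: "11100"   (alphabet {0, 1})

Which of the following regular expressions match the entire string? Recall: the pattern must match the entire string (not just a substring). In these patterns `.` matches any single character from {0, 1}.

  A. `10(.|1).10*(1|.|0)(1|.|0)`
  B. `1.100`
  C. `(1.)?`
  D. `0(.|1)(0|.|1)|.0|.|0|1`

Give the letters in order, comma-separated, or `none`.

A → no match — must start with "10"
B → match
C → no match
D → no match

B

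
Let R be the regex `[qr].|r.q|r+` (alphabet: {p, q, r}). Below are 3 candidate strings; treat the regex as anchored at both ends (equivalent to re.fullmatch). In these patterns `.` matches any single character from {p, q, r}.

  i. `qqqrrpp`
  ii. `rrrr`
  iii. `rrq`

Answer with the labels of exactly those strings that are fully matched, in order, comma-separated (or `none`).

ii, iii

i → no match
ii → match
iii → match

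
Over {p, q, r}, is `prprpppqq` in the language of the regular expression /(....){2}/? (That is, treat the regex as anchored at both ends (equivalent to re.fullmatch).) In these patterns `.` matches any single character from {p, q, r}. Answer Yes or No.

No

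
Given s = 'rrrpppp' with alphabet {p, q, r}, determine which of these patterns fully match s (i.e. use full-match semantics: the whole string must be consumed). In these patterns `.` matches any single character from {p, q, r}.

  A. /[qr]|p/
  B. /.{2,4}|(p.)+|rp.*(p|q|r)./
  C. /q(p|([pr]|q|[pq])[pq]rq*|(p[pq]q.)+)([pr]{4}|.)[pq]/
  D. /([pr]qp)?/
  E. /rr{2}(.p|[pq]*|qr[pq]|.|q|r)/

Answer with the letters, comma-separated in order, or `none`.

A → no match
B → no match
C → no match — must start with 'q'
D → no match
E → match

E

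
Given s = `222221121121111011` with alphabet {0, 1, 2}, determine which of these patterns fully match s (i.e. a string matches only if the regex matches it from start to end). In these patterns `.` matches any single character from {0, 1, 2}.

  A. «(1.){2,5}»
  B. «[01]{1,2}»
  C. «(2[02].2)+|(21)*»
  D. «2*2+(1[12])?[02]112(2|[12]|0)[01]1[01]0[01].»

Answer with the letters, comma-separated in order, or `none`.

A → no match — must start with `1`
B → no match
C → no match
D → match

D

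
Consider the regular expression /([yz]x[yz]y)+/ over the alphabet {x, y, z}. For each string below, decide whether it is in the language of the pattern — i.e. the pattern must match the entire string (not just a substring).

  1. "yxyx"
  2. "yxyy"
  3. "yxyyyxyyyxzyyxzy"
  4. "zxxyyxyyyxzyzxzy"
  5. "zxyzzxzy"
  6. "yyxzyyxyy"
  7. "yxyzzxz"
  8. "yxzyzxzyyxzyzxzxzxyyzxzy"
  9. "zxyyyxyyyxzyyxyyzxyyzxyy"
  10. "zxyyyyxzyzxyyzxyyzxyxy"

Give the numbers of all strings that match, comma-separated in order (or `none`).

1 → no match — must end with "y"
2 → match
3 → match
4 → no match
5 → no match
6 → no match
7 → no match — must end with "y"
8 → no match
9 → match
10 → no match

2, 3, 9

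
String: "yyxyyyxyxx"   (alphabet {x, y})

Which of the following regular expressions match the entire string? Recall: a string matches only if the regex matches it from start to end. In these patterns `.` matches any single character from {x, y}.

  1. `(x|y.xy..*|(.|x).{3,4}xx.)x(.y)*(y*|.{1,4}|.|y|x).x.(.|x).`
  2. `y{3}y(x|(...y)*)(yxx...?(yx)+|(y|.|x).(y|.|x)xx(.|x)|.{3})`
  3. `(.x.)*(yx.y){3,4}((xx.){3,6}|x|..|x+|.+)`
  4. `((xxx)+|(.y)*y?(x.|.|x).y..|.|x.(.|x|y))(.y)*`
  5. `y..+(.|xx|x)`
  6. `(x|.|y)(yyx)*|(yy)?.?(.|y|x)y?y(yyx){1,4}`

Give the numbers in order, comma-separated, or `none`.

4, 5

1 → no match
2 → no match
3 → no match
4 → match
5 → match
6 → no match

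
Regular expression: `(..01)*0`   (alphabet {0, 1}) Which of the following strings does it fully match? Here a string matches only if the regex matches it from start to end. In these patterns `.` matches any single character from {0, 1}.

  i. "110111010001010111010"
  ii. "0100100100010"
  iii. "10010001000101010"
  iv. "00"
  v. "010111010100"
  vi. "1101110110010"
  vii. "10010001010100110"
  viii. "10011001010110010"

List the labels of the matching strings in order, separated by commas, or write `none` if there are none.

i → match
ii → no match
iii → match
iv → no match
v → no match
vi → match
vii → no match
viii → match

i, iii, vi, viii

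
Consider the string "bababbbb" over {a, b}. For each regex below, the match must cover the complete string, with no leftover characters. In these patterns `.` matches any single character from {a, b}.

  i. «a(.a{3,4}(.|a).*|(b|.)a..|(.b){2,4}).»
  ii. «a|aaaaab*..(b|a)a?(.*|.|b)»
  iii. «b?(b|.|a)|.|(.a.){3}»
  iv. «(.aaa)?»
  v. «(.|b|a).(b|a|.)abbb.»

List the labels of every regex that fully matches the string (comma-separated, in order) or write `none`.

i → no match — must start with "a"
ii → no match
iii → no match
iv → no match
v → match

v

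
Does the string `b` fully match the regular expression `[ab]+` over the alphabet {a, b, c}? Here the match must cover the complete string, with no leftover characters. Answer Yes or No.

Yes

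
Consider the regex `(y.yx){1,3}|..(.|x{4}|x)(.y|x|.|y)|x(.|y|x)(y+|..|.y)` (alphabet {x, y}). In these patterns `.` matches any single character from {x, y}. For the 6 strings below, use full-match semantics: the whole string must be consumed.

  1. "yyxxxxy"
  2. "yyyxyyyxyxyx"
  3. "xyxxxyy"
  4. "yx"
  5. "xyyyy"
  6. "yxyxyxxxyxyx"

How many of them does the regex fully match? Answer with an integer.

3

1 → match
2 → match
3 → no match
4 → no match
5 → match
6 → no match
Total matched: 3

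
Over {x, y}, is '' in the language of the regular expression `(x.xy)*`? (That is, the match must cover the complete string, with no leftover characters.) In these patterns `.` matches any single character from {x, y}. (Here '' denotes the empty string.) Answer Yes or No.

Yes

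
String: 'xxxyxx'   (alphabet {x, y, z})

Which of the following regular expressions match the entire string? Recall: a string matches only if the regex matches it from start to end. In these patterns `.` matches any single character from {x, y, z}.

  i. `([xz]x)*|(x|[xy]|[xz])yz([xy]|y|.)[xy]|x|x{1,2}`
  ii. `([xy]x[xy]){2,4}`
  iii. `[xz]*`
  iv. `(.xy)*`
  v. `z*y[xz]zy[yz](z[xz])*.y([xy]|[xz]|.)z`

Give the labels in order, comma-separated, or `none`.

ii

i → no match
ii → match
iii → no match
iv → no match
v → no match — must end with 'z'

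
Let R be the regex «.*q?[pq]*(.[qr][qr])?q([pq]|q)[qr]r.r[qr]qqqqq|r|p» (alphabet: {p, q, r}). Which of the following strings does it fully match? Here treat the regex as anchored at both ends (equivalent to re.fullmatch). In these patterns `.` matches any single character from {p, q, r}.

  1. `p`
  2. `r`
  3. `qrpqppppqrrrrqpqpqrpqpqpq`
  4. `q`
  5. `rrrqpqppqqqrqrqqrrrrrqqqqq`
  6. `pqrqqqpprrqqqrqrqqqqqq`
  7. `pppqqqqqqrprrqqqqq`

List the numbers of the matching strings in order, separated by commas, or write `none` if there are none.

1 → match
2 → match
3 → no match
4 → no match
5 → match
6 → match
7 → match

1, 2, 5, 6, 7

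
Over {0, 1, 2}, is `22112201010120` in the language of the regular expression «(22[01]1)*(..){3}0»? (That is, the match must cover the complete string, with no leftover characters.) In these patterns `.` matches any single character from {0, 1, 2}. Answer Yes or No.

No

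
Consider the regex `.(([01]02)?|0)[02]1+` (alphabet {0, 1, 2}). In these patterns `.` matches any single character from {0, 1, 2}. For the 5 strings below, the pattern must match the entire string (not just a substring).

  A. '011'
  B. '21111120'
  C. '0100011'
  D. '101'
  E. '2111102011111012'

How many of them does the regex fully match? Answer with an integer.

1

A → no match
B → no match — must end with '1'
C → no match
D → match
E → no match — must end with '1'
Total matched: 1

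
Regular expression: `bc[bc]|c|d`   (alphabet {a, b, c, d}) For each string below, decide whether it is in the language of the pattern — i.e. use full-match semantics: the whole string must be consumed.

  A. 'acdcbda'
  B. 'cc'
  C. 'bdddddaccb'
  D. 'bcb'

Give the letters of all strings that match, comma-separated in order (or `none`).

A → no match
B → no match
C → no match
D → match

D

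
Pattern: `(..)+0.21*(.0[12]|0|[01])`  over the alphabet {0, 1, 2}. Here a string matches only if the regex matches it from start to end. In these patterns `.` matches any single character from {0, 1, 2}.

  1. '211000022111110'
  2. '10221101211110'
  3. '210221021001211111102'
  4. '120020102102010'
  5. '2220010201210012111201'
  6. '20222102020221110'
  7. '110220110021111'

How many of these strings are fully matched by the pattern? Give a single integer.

1 → match
2 → match
3 → match
4 → no match
5 → no match
6 → match
7 → match
Total matched: 5

5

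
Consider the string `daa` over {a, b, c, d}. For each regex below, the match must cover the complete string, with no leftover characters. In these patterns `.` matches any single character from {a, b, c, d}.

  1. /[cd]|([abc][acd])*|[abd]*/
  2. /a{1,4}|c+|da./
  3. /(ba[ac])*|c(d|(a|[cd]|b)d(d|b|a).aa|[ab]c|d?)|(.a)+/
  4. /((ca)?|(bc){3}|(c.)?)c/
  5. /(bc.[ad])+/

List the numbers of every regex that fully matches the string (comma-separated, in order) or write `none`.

1, 2

1 → match
2 → match
3 → no match
4 → no match — must end with `c`
5 → no match — must start with `bc`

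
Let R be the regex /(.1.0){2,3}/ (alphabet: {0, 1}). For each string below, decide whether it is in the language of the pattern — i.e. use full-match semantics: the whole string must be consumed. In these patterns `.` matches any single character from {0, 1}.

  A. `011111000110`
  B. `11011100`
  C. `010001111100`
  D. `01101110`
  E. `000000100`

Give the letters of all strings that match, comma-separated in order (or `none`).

D

A → no match
B → no match
C → no match
D → match
E → no match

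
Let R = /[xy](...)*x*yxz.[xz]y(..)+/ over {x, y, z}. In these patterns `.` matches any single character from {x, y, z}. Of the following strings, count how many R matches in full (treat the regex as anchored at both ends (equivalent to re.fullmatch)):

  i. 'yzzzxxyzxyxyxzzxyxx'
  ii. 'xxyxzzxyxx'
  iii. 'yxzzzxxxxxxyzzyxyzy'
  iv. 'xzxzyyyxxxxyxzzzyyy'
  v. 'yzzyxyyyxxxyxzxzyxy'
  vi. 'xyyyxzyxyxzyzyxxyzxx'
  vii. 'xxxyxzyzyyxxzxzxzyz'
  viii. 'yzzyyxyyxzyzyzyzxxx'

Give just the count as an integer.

7

i → match
ii → match
iii → no match
iv → match
v → match
vi → match
vii → match
viii → match
Total matched: 7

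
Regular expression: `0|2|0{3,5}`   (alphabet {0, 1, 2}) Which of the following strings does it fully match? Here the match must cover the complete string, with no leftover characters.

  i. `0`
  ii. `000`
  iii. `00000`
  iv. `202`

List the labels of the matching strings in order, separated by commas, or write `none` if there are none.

i, ii, iii

i. `0` → match
ii. `000` → match
iii. `00000` → match
iv. `202` → no match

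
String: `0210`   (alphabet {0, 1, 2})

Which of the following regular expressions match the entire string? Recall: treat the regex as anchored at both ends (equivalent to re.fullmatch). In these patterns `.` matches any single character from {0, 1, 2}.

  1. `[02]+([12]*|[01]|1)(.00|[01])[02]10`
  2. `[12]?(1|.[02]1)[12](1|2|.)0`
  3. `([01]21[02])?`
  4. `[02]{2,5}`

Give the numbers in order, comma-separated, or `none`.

3

1 → no match
2 → no match
3 → match
4 → no match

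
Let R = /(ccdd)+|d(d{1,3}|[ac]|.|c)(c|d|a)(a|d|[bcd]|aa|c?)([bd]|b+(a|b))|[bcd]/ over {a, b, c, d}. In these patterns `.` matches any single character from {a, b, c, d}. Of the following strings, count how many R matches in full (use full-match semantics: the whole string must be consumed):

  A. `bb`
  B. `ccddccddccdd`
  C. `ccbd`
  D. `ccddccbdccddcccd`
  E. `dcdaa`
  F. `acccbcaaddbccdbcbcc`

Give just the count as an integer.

1

A → no match
B → match
C → no match
D → no match
E → no match
F → no match
Total matched: 1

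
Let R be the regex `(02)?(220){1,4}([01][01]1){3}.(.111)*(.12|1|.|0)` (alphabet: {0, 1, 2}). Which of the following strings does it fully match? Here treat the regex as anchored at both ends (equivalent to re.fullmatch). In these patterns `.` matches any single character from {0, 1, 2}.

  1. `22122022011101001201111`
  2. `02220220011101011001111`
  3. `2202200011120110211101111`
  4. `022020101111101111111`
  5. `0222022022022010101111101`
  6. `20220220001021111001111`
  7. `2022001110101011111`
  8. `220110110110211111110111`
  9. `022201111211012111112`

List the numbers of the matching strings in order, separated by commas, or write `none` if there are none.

1 → no match
2 → match
3 → no match
4 → no match
5 → match
6 → no match
7 → no match
8 → no match
9 → no match

2, 5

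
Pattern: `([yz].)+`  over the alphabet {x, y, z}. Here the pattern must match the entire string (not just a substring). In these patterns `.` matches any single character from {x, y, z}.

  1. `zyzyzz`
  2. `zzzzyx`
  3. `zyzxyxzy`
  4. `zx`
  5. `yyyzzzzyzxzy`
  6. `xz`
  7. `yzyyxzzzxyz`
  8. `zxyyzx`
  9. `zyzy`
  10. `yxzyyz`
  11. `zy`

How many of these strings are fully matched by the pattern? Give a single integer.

1. `zyzyzz` → match
2. `zzzzyx` → match
3. `zyzxyxzy` → match
4. `zx` → match
5. `yyyzzzzyzxzy` → match
6. `xz` → no match
7. `yzyyxzzzxyz` → no match
8. `zxyyzx` → match
9. `zyzy` → match
10. `yxzyyz` → match
11. `zy` → match
Total matched: 9

9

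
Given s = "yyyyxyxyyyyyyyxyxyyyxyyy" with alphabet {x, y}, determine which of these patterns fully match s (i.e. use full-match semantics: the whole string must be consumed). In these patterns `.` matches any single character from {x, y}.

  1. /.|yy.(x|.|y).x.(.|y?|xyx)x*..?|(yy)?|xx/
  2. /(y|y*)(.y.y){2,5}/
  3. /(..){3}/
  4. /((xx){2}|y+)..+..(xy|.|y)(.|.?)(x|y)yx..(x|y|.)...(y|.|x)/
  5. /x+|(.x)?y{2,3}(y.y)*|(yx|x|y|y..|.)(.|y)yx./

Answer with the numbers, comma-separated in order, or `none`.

2, 4

1 → no match
2 → match
3 → no match
4 → match
5 → no match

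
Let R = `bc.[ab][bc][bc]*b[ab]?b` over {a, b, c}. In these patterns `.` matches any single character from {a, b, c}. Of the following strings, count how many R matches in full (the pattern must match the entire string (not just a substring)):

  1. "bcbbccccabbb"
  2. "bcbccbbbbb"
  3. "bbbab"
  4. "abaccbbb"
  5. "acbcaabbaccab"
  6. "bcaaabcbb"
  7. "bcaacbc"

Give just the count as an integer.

1. "bcbbccccabbb" → no match
2. "bcbccbbbbb" → no match
3. "bbbab" → no match — must start with "bc"
4. "abaccbbb" → no match — must start with "bc"
5 → no match — must start with "bc"
6. "bcaaabcbb" → no match
7. "bcaacbc" → no match — must end with "b"
Total matched: 0

0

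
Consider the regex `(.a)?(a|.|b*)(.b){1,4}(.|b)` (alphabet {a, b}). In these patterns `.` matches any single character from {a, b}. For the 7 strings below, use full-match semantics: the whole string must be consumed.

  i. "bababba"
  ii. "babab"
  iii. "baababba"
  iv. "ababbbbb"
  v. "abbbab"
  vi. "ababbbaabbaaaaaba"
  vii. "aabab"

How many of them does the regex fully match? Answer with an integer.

i. "bababba" → no match
ii. "babab" → no match
iii. "baababba" → no match
iv. "ababbbbb" → no match
v. "abbbab" → no match
vi → no match
vii. "aabab" → no match
Total matched: 0

0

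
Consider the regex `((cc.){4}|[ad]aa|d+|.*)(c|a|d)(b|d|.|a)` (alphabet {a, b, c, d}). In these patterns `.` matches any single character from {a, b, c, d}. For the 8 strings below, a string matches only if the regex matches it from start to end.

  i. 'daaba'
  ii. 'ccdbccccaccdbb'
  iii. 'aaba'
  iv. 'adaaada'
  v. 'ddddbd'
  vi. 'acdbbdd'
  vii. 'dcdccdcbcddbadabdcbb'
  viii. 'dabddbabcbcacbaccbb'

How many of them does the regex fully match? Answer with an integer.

2

i. 'daaba' → no match
ii → no match
iii. 'aaba' → no match
iv. 'adaaada' → match
v. 'ddddbd' → no match
vi. 'acdbbdd' → match
vii → no match
viii → no match
Total matched: 2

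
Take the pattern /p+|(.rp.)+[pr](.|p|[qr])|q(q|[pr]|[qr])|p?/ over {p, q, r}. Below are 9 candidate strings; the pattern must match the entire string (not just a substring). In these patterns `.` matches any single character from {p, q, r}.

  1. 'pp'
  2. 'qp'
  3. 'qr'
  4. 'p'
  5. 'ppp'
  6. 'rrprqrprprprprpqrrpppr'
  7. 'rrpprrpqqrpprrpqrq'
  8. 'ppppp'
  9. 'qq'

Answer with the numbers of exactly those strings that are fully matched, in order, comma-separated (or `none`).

1, 2, 3, 4, 5, 6, 7, 8, 9

1 → match
2 → match
3 → match
4 → match
5 → match
6 → match
7 → match
8 → match
9 → match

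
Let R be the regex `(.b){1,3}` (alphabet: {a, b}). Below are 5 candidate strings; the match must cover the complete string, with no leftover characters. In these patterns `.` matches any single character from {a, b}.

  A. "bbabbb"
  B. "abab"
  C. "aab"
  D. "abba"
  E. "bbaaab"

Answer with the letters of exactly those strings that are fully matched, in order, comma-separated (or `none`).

A, B

A → match
B → match
C → no match
D → no match — must end with "b"
E → no match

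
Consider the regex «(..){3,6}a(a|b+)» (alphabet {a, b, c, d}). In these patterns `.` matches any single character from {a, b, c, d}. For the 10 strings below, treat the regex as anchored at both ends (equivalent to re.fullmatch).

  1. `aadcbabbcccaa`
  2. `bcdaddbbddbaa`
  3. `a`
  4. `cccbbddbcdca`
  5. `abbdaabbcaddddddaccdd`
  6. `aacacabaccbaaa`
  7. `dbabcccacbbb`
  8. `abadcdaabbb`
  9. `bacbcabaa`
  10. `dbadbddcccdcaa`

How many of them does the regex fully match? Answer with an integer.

1 → no match
2 → no match
3 → no match
4 → no match
5 → no match
6 → match
7 → no match
8 → no match
9 → no match
10 → match
Total matched: 2

2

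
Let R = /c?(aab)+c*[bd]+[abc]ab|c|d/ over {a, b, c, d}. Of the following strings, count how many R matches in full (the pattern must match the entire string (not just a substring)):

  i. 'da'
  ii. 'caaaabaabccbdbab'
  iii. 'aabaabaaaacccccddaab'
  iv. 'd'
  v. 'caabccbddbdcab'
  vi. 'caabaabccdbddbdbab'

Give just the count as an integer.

3

i → no match
ii → no match
iii → no match
iv → match
v → match
vi → match
Total matched: 3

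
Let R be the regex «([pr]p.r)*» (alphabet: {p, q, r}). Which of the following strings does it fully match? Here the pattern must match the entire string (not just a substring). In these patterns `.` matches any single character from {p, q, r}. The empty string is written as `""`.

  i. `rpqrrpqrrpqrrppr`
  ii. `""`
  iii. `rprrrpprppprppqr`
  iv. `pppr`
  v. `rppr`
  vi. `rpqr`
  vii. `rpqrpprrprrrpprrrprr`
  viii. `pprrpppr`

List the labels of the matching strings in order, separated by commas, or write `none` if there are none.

i, ii, iii, iv, v, vi, viii

i → match
ii. `""` → match
iii → match
iv. `pppr` → match
v. `rppr` → match
vi. `rpqr` → match
vii → no match
viii. `pprrpppr` → match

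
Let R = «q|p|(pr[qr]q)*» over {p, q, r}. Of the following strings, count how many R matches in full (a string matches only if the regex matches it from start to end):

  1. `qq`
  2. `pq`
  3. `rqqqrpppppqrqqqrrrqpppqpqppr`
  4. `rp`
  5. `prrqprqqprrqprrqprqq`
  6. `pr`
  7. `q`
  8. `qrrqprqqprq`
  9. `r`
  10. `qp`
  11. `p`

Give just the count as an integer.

1 → no match
2 → no match
3 → no match
4 → no match
5 → match
6 → no match
7 → match
8 → no match
9 → no match
10 → no match
11 → match
Total matched: 3

3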